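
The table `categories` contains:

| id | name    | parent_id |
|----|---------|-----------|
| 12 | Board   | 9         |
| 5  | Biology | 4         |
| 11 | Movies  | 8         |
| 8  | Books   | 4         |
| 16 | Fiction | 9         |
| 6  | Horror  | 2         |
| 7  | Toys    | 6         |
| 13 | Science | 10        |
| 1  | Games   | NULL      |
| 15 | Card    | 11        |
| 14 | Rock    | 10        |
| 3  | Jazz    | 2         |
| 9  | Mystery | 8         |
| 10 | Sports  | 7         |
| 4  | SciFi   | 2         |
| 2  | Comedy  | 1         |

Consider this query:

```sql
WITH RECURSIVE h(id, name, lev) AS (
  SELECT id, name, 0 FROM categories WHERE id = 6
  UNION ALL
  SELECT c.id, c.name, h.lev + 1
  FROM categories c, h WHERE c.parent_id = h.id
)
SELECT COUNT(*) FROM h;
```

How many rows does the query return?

5

Base: id=6 (Horror) at lev 0.
Iteration 1: rows with parent_id in {6} -> Toys (id 7, lev 1).
Iteration 2: rows with parent_id in {7} -> Sports (id 10, lev 2).
Iteration 3: rows with parent_id in {10} -> Science (id 13, lev 3), Rock (id 14, lev 3).
Iteration 4: no rows with parent_id in {13,14}; recursion stops.
Total rows emitted: 5.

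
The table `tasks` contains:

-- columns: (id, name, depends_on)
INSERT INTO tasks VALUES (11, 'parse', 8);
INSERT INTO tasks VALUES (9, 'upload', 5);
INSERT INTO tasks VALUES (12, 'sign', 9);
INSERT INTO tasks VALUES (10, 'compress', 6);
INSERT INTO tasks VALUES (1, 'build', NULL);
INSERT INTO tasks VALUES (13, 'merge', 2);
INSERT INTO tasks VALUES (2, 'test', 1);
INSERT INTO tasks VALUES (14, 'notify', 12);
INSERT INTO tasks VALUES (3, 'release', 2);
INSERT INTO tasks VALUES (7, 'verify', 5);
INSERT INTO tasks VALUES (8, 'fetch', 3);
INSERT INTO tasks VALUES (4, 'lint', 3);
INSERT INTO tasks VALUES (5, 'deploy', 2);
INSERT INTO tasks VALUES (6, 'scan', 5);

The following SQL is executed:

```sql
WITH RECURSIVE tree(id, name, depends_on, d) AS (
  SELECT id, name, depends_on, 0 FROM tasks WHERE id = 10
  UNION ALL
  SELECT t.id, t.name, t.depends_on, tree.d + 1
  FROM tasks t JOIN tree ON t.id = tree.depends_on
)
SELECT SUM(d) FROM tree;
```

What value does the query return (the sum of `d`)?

Base: id=10 (compress), depends_on=6, d 0.
Iteration 1: join on id=6 -> scan (id 6, depends_on=5, d 1).
Iteration 2: join on id=5 -> deploy (id 5, depends_on=2, d 2).
Iteration 3: join on id=2 -> test (id 2, depends_on=1, d 3).
Iteration 4: join on id=1 -> build (id 1, depends_on=NULL, d 4).
Iteration 5: depends_on is NULL; no match; recursion stops.
SUM(d) = 0 + 1 + 2 + 3 + 4 = 10.

10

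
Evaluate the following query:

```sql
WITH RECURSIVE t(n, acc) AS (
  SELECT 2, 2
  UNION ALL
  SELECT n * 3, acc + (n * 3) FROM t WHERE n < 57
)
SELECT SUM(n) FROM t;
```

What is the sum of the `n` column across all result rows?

Base: n=2, acc=2.
Iteration 1: 2 < 57 holds -> n = 2 * 3 = 6, acc = 2 + 6 = 8.
Iteration 2: 6 < 57 holds -> n = 6 * 3 = 18, acc = 8 + 18 = 26.
Iteration 3: 18 < 57 holds -> n = 18 * 3 = 54, acc = 26 + 54 = 80.
Iteration 4: 54 < 57 holds -> n = 54 * 3 = 162, acc = 80 + 162 = 242.
Iteration 5: 162 < 57 fails; recursion stops.
SUM(n) = 2 + 6 + 18 + 54 + 162 = 242.

242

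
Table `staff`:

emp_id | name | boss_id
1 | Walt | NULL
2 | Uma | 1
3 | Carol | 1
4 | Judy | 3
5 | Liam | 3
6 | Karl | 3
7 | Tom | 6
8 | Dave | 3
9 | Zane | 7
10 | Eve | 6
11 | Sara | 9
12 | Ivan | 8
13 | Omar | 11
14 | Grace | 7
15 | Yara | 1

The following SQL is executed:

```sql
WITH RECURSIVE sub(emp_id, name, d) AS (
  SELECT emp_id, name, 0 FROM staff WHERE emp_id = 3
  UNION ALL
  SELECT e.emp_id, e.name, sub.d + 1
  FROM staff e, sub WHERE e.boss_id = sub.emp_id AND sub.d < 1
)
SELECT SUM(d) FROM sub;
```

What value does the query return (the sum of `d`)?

4

Base: emp_id=3 (Carol) at d 0.
Iteration 1: rows with boss_id in {3} -> Judy (id 4, d 1), Liam (id 5, d 1), Karl (id 6, d 1), Dave (id 8, d 1).
Iteration 2: d < 1 fails for all current rows; recursion stops.
SUM(d) = 0 + 1 + 1 + 1 + 1 = 4.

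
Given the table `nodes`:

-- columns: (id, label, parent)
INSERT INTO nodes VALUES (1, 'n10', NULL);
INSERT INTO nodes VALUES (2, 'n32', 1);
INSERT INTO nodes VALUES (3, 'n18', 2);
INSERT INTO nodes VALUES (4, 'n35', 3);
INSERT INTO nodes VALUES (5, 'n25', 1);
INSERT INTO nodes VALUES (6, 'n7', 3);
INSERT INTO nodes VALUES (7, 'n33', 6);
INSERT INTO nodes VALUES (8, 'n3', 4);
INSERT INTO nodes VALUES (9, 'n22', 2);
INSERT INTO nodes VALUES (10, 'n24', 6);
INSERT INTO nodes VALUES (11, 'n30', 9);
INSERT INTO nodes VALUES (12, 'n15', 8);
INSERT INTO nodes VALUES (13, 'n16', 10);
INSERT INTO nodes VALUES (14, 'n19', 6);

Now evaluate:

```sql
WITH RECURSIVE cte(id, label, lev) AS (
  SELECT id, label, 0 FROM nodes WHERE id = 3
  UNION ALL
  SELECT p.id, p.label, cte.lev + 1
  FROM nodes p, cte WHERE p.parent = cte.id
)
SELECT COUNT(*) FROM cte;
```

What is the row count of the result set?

Base: id=3 (n18) at lev 0.
Iteration 1: rows with parent in {3} -> n35 (id 4, lev 1), n7 (id 6, lev 1).
Iteration 2: rows with parent in {4,6} -> n33 (id 7, lev 2), n3 (id 8, lev 2), n24 (id 10, lev 2), n19 (id 14, lev 2).
Iteration 3: rows with parent in {7,8,10,14} -> n15 (id 12, lev 3), n16 (id 13, lev 3).
Iteration 4: no rows with parent in {12,13}; recursion stops.
Total rows emitted: 9.

9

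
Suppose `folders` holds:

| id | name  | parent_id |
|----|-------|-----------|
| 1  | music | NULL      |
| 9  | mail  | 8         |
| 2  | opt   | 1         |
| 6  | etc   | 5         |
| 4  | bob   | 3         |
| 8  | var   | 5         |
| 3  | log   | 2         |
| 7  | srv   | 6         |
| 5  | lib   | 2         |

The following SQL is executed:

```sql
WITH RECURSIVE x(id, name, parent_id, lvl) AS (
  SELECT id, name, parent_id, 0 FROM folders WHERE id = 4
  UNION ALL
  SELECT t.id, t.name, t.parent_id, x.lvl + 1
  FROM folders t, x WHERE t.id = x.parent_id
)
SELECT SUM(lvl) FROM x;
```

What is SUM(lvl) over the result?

6

Base: id=4 (bob), parent_id=3, lvl 0.
Iteration 1: join on id=3 -> log (id 3, parent_id=2, lvl 1).
Iteration 2: join on id=2 -> opt (id 2, parent_id=1, lvl 2).
Iteration 3: join on id=1 -> music (id 1, parent_id=NULL, lvl 3).
Iteration 4: parent_id is NULL; no match; recursion stops.
SUM(lvl) = 0 + 1 + 2 + 3 = 6.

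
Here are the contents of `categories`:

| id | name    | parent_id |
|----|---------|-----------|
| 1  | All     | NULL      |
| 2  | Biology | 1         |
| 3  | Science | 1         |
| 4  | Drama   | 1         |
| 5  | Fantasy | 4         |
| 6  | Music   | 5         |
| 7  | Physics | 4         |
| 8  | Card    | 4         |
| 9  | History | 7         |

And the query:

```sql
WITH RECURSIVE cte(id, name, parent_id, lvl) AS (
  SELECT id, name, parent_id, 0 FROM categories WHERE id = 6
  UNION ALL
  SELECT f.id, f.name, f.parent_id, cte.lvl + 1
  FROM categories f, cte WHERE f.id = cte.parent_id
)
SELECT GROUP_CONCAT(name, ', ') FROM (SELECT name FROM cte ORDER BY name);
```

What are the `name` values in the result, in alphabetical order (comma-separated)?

Base: id=6 (Music), parent_id=5, lvl 0.
Iteration 1: join on id=5 -> Fantasy (id 5, parent_id=4, lvl 1).
Iteration 2: join on id=4 -> Drama (id 4, parent_id=1, lvl 2).
Iteration 3: join on id=1 -> All (id 1, parent_id=NULL, lvl 3).
Iteration 4: parent_id is NULL; no match; recursion stops.

All, Drama, Fantasy, Music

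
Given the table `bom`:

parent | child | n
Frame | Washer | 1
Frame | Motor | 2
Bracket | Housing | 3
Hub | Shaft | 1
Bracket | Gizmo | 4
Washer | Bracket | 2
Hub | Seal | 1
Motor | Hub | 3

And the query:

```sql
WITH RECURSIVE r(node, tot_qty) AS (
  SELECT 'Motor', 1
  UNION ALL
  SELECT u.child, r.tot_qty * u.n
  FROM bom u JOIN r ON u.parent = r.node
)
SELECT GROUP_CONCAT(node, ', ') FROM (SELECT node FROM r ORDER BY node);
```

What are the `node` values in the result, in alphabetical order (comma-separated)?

Base: (Motor, tot_qty=1).
Iteration 1: components of {Motor} -> Hub = 1*3 = 3.
Iteration 2: components of {Hub} -> Seal = 3*1 = 3, Shaft = 3*1 = 3.
Iteration 3: no further components; recursion stops.

Hub, Motor, Seal, Shaft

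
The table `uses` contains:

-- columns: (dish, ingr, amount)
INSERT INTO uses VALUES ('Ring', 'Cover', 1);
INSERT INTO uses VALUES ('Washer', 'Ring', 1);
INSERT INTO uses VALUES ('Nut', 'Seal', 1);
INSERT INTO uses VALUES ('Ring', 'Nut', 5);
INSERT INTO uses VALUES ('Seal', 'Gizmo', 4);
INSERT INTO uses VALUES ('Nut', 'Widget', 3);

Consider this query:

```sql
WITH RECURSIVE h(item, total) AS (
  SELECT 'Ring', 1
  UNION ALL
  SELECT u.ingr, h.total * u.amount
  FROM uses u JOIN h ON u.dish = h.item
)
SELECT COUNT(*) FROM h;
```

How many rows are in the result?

6

Base: (Ring, total=1).
Iteration 1: components of {Ring} -> Cover = 1*1 = 1, Nut = 1*5 = 5.
Iteration 2: components of {Cover,Nut} -> Seal = 5*1 = 5, Widget = 5*3 = 15.
Iteration 3: components of {Seal,Widget} -> Gizmo = 5*4 = 20.
Iteration 4: no further components; recursion stops.
Total rows emitted: 6.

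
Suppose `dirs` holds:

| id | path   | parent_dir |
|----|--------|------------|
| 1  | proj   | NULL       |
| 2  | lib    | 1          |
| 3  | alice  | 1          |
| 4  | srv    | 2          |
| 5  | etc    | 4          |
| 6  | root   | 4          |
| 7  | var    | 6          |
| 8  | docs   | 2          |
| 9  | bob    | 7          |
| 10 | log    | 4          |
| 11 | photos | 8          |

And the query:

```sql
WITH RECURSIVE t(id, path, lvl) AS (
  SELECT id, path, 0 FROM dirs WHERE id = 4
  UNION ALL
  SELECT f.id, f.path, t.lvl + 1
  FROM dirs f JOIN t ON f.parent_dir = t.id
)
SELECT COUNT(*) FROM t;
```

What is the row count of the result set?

6

Base: id=4 (srv) at lvl 0.
Iteration 1: rows with parent_dir in {4} -> etc (id 5, lvl 1), root (id 6, lvl 1), log (id 10, lvl 1).
Iteration 2: rows with parent_dir in {5,6,10} -> var (id 7, lvl 2).
Iteration 3: rows with parent_dir in {7} -> bob (id 9, lvl 3).
Iteration 4: no rows with parent_dir in {9}; recursion stops.
Total rows emitted: 6.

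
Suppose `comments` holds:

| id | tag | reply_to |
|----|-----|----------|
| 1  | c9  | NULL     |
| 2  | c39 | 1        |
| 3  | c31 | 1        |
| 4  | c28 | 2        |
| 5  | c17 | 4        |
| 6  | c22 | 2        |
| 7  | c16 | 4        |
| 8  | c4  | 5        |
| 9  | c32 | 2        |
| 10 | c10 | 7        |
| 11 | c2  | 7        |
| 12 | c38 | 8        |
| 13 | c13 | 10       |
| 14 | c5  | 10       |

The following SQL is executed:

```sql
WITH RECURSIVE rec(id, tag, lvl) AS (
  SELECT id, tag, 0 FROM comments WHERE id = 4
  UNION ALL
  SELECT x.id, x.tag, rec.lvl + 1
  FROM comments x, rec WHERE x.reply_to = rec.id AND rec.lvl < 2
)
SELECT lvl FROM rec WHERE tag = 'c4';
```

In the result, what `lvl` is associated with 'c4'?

2

Base: id=4 (c28) at lvl 0.
Iteration 1: rows with reply_to in {4} -> c17 (id 5, lvl 1), c16 (id 7, lvl 1).
Iteration 2: rows with reply_to in {5,7} -> c4 (id 8, lvl 2), c10 (id 10, lvl 2), c2 (id 11, lvl 2).
Iteration 3: lvl < 2 fails for all current rows; recursion stops.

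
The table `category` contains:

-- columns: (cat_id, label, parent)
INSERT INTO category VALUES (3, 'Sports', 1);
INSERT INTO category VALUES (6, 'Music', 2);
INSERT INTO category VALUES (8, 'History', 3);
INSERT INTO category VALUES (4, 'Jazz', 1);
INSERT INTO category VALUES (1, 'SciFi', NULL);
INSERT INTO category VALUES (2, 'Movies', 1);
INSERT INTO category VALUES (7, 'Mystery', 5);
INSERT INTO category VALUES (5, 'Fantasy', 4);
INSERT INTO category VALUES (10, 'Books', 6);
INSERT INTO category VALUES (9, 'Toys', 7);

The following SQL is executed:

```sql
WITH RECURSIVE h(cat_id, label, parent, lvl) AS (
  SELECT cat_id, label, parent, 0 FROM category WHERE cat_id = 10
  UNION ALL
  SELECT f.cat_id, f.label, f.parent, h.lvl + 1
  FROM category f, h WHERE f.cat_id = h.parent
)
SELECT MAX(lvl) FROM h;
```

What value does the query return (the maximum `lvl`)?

Base: cat_id=10 (Books), parent=6, lvl 0.
Iteration 1: join on cat_id=6 -> Music (id 6, parent=2, lvl 1).
Iteration 2: join on cat_id=2 -> Movies (id 2, parent=1, lvl 2).
Iteration 3: join on cat_id=1 -> SciFi (id 1, parent=NULL, lvl 3).
Iteration 4: parent is NULL; no match; recursion stops.
lvl values: 0, 1, 2, 3; the maximum is 3.

3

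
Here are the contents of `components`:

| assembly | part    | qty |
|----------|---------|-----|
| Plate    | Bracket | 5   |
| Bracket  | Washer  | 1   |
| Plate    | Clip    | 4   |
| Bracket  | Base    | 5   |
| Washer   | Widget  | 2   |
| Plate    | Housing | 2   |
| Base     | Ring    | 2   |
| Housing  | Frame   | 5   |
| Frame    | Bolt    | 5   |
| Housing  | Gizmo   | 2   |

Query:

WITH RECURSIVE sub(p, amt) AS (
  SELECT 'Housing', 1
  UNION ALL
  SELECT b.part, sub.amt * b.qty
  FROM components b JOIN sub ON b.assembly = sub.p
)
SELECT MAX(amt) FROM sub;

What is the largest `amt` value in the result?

Base: (Housing, amt=1).
Iteration 1: components of {Housing} -> Frame = 1*5 = 5, Gizmo = 1*2 = 2.
Iteration 2: components of {Frame,Gizmo} -> Bolt = 5*5 = 25.
Iteration 3: no further components; recursion stops.
amt values: 1, 5, 2, 25; the maximum is 25.

25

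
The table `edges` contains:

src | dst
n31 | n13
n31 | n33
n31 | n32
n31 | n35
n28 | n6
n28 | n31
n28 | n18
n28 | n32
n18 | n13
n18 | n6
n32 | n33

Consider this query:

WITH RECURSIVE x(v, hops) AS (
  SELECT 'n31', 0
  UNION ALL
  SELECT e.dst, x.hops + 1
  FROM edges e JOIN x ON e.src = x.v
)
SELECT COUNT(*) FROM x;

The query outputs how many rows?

Base: (n31, hops=0).
Iteration 1: edges from {n31} -> (n13, hops=1), (n32, hops=1), (n33, hops=1), (n35, hops=1).
Iteration 2: edges from {n13,n32,n33,n35} -> (n33, hops=2).
Iteration 3: no outgoing edges from {n33}; recursion stops.
Total rows emitted: 6.

6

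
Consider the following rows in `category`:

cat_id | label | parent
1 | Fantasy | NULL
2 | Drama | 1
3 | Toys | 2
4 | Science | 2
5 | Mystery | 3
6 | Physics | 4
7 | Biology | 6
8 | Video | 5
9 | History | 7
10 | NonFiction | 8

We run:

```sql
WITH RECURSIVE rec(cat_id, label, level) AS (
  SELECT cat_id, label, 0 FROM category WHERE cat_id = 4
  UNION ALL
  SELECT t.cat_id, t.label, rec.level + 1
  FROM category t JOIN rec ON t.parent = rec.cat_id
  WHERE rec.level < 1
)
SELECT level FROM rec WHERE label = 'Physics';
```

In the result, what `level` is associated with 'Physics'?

Base: cat_id=4 (Science) at level 0.
Iteration 1: rows with parent in {4} -> Physics (id 6, level 1).
Iteration 2: level < 1 fails for all current rows; recursion stops.

1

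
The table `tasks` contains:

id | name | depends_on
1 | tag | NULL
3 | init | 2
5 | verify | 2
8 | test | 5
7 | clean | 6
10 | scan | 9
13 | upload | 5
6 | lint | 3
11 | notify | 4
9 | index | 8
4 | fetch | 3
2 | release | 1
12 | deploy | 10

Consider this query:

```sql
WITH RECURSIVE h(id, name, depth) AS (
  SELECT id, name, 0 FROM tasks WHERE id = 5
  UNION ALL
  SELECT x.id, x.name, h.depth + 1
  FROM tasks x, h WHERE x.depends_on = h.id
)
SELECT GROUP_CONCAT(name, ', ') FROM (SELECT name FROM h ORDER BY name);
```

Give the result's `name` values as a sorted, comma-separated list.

deploy, index, scan, test, upload, verify

Base: id=5 (verify) at depth 0.
Iteration 1: rows with depends_on in {5} -> test (id 8, depth 1), upload (id 13, depth 1).
Iteration 2: rows with depends_on in {8,13} -> index (id 9, depth 2).
Iteration 3: rows with depends_on in {9} -> scan (id 10, depth 3).
Iteration 4: rows with depends_on in {10} -> deploy (id 12, depth 4).
Iteration 5: no rows with depends_on in {12}; recursion stops.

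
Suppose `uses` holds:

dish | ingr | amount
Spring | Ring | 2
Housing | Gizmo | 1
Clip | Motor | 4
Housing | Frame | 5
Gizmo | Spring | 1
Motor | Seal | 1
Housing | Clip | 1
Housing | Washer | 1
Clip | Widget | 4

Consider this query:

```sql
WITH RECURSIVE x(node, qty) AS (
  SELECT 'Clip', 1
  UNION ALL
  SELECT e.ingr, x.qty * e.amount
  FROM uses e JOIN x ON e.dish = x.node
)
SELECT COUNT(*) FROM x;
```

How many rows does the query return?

Base: (Clip, qty=1).
Iteration 1: components of {Clip} -> Motor = 1*4 = 4, Widget = 1*4 = 4.
Iteration 2: components of {Motor,Widget} -> Seal = 4*1 = 4.
Iteration 3: no further components; recursion stops.
Total rows emitted: 4.

4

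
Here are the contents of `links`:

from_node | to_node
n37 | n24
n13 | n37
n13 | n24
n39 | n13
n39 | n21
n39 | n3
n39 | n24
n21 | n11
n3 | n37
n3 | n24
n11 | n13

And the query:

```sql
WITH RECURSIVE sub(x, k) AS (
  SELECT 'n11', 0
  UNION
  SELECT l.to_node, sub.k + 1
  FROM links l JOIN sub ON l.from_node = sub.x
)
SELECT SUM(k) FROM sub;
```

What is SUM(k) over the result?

Base: (n11, k=0).
Iteration 1: edges from {n11} -> (n13, k=1).
Iteration 2: edges from {n13} -> (n24, k=2), (n37, k=2).
Iteration 3: edges from {n24,n37} -> (n24, k=3).
Iteration 4: no outgoing edges from {n24}; recursion stops.
SUM(k) = 0 + 1 + 2 + 2 + 3 = 8.

8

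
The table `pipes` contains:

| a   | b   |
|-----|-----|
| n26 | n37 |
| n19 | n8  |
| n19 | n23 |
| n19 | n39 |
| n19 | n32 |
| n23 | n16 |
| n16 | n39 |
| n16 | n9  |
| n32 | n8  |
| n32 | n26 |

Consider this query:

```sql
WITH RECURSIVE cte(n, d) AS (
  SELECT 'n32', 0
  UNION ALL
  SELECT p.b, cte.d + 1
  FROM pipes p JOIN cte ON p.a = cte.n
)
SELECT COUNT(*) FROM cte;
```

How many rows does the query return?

4

Base: (n32, d=0).
Iteration 1: edges from {n32} -> (n26, d=1), (n8, d=1).
Iteration 2: edges from {n26,n8} -> (n37, d=2).
Iteration 3: no outgoing edges from {n37}; recursion stops.
Total rows emitted: 4.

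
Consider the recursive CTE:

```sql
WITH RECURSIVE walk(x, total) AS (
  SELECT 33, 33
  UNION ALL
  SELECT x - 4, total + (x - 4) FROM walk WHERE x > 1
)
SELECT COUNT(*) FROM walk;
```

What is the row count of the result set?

9

Base: x=33, total=33.
Iteration 1: 33 > 1 holds -> x = 33 - 4 = 29, total = 33 + 29 = 62.
Iteration 2: 29 > 1 holds -> x = 29 - 4 = 25, total = 62 + 25 = 87.
Iteration 3: 25 > 1 holds -> x = 25 - 4 = 21, total = 87 + 21 = 108.
Iteration 4: 21 > 1 holds -> x = 21 - 4 = 17, total = 108 + 17 = 125.
Iteration 5: 17 > 1 holds -> x = 17 - 4 = 13, total = 125 + 13 = 138.
Iteration 6: 13 > 1 holds -> x = 13 - 4 = 9, total = 138 + 9 = 147.
Iteration 7: 9 > 1 holds -> x = 9 - 4 = 5, total = 147 + 5 = 152.
Iteration 8: 5 > 1 holds -> x = 5 - 4 = 1, total = 152 + 1 = 153.
Iteration 9: 1 > 1 fails; recursion stops.
Total rows emitted: 9.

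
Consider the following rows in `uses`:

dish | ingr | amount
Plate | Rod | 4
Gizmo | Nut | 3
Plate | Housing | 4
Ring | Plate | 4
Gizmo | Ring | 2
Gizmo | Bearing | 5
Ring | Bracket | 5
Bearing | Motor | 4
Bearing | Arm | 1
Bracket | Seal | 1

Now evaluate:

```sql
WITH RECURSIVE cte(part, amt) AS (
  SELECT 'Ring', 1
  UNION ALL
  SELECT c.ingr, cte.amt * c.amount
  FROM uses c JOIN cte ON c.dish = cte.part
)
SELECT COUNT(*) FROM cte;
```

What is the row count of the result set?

Base: (Ring, amt=1).
Iteration 1: components of {Ring} -> Bracket = 1*5 = 5, Plate = 1*4 = 4.
Iteration 2: components of {Bracket,Plate} -> Housing = 4*4 = 16, Rod = 4*4 = 16, Seal = 5*1 = 5.
Iteration 3: no further components; recursion stops.
Total rows emitted: 6.

6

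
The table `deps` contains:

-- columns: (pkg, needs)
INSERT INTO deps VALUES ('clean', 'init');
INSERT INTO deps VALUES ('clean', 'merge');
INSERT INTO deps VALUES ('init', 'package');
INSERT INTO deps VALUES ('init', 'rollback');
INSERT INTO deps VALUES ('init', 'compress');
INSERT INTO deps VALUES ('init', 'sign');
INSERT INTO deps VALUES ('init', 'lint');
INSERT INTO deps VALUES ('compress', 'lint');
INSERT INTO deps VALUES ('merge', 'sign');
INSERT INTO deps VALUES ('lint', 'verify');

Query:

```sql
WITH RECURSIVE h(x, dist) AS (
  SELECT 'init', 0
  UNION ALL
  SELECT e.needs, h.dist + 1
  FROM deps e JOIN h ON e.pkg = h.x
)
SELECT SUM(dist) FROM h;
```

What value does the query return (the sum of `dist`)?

12

Base: (init, dist=0).
Iteration 1: edges from {init} -> (compress, dist=1), (lint, dist=1), (package, dist=1), (rollback, dist=1), (sign, dist=1).
Iteration 2: edges from {compress,lint,package,rollback,sign} -> (lint, dist=2), (verify, dist=2).
Iteration 3: edges from {lint,verify} -> (verify, dist=3).
Iteration 4: no outgoing edges from {verify}; recursion stops.
SUM(dist) = 0 + 1 + 1 + 1 + 1 + 1 + 2 + 2 + 3 = 12.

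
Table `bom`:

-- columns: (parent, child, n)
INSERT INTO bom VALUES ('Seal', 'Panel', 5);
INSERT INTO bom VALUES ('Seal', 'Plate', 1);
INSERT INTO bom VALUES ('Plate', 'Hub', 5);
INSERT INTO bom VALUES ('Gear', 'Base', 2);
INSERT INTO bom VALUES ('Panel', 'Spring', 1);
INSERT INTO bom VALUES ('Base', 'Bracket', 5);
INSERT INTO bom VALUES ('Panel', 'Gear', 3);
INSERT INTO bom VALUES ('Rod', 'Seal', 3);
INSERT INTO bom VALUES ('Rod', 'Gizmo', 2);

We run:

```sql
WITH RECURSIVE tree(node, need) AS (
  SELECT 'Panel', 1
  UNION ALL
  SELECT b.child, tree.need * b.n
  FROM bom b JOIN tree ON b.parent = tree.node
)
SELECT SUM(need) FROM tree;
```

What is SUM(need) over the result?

41

Base: (Panel, need=1).
Iteration 1: components of {Panel} -> Gear = 1*3 = 3, Spring = 1*1 = 1.
Iteration 2: components of {Gear,Spring} -> Base = 3*2 = 6.
Iteration 3: components of {Base} -> Bracket = 6*5 = 30.
Iteration 4: no further components; recursion stops.
SUM(need) = 1 + 1 + 3 + 6 + 30 = 41.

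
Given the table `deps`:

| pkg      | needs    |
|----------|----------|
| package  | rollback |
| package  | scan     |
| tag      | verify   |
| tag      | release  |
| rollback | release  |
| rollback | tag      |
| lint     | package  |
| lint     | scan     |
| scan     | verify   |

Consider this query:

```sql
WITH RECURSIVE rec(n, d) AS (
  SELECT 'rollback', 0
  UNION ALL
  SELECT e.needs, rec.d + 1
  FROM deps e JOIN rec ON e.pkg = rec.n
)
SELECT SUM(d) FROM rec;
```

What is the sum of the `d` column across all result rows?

Base: (rollback, d=0).
Iteration 1: edges from {rollback} -> (release, d=1), (tag, d=1).
Iteration 2: edges from {release,tag} -> (release, d=2), (verify, d=2).
Iteration 3: no outgoing edges from {release,verify}; recursion stops.
SUM(d) = 0 + 1 + 1 + 2 + 2 = 6.

6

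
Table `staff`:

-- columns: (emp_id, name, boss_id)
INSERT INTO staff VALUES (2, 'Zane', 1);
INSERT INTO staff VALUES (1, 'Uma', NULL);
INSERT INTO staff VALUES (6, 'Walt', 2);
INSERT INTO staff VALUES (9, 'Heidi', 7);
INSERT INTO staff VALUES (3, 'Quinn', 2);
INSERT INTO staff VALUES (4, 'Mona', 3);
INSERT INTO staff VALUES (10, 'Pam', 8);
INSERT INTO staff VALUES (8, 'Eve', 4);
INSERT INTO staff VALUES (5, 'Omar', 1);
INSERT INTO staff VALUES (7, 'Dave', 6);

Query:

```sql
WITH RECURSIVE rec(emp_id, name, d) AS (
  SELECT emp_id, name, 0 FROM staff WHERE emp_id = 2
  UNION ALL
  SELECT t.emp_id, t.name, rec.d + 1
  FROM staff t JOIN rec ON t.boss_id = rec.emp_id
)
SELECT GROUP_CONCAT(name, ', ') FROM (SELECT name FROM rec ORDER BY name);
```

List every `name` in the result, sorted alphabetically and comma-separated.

Base: emp_id=2 (Zane) at d 0.
Iteration 1: rows with boss_id in {2} -> Quinn (id 3, d 1), Walt (id 6, d 1).
Iteration 2: rows with boss_id in {3,6} -> Mona (id 4, d 2), Dave (id 7, d 2).
Iteration 3: rows with boss_id in {4,7} -> Eve (id 8, d 3), Heidi (id 9, d 3).
Iteration 4: rows with boss_id in {8,9} -> Pam (id 10, d 4).
Iteration 5: no rows with boss_id in {10}; recursion stops.

Dave, Eve, Heidi, Mona, Pam, Quinn, Walt, Zane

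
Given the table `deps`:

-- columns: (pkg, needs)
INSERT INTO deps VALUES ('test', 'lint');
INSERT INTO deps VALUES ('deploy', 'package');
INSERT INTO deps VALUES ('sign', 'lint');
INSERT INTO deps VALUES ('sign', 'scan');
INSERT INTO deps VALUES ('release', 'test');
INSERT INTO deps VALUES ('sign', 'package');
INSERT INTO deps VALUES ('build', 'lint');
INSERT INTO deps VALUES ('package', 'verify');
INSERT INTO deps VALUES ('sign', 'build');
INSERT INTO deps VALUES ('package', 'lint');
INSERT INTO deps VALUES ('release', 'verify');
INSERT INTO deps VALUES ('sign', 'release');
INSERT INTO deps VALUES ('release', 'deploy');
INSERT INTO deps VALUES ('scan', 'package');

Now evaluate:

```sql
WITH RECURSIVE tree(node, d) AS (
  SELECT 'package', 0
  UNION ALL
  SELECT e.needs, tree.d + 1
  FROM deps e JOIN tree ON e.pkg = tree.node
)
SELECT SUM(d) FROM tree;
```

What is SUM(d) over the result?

Base: (package, d=0).
Iteration 1: edges from {package} -> (lint, d=1), (verify, d=1).
Iteration 2: no outgoing edges from {lint,verify}; recursion stops.
SUM(d) = 0 + 1 + 1 = 2.

2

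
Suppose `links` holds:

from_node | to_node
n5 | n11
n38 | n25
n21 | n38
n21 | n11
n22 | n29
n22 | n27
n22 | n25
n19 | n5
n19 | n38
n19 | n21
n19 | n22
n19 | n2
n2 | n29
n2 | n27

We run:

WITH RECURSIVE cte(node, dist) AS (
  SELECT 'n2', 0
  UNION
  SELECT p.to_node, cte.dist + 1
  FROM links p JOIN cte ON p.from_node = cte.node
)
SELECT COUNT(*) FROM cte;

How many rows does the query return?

Base: (n2, dist=0).
Iteration 1: edges from {n2} -> (n27, dist=1), (n29, dist=1).
Iteration 2: no outgoing edges from {n27,n29}; recursion stops.
Total rows emitted: 3.

3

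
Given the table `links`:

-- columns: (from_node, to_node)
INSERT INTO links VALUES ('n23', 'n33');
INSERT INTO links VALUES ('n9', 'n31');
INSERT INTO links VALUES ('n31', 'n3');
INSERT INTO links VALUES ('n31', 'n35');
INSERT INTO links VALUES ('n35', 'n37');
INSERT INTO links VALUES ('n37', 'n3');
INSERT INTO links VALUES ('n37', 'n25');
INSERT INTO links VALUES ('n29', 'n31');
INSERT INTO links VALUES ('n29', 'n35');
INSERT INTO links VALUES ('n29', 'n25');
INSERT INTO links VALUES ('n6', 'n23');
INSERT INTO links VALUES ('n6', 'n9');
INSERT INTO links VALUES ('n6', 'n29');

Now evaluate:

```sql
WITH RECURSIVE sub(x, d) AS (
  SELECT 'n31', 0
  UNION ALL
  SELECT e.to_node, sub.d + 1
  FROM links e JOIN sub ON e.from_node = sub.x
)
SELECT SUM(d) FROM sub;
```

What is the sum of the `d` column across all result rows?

Base: (n31, d=0).
Iteration 1: edges from {n31} -> (n3, d=1), (n35, d=1).
Iteration 2: edges from {n3,n35} -> (n37, d=2).
Iteration 3: edges from {n37} -> (n25, d=3), (n3, d=3).
Iteration 4: no outgoing edges from {n25,n3}; recursion stops.
SUM(d) = 0 + 1 + 1 + 2 + 3 + 3 = 10.

10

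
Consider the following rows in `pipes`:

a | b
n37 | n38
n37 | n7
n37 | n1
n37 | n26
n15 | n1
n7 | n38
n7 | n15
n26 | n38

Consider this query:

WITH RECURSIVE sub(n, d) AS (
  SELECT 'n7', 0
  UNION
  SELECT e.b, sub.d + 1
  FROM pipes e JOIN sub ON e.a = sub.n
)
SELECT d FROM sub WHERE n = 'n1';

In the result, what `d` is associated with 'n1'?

Base: (n7, d=0).
Iteration 1: edges from {n7} -> (n15, d=1), (n38, d=1).
Iteration 2: edges from {n15,n38} -> (n1, d=2).
Iteration 3: no outgoing edges from {n1}; recursion stops.

2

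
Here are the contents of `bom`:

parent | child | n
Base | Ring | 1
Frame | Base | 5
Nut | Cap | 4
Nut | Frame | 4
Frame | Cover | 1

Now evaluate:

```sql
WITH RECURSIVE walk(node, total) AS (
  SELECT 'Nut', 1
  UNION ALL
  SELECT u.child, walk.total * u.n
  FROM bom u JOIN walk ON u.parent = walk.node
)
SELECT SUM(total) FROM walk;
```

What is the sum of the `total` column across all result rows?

Base: (Nut, total=1).
Iteration 1: components of {Nut} -> Cap = 1*4 = 4, Frame = 1*4 = 4.
Iteration 2: components of {Cap,Frame} -> Base = 4*5 = 20, Cover = 4*1 = 4.
Iteration 3: components of {Base,Cover} -> Ring = 20*1 = 20.
Iteration 4: no further components; recursion stops.
SUM(total) = 1 + 4 + 4 + 20 + 4 + 20 = 53.

53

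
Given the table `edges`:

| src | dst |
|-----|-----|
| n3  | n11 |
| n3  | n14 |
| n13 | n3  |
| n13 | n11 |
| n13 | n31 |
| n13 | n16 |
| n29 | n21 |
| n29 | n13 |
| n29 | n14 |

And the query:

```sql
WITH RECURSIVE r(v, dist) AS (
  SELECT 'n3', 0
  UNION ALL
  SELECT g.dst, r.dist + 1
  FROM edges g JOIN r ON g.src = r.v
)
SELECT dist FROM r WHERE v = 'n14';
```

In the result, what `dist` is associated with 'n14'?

1

Base: (n3, dist=0).
Iteration 1: edges from {n3} -> (n11, dist=1), (n14, dist=1).
Iteration 2: no outgoing edges from {n11,n14}; recursion stops.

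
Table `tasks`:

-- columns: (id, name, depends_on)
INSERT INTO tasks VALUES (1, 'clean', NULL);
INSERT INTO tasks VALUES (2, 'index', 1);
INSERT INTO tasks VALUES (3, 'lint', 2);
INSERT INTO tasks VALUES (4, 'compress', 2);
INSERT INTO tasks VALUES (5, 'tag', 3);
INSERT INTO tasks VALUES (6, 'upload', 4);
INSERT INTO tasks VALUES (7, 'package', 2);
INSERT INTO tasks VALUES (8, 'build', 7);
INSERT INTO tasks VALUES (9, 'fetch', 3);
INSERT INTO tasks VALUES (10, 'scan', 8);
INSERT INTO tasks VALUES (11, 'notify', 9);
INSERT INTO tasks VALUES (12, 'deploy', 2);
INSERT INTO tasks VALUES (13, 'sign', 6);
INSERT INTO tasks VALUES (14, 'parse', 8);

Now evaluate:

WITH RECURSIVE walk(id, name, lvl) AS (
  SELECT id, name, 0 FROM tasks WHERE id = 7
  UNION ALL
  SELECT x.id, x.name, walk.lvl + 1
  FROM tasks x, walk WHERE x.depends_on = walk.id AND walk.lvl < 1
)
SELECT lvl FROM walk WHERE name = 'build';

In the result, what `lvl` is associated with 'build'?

Base: id=7 (package) at lvl 0.
Iteration 1: rows with depends_on in {7} -> build (id 8, lvl 1).
Iteration 2: lvl < 1 fails for all current rows; recursion stops.

1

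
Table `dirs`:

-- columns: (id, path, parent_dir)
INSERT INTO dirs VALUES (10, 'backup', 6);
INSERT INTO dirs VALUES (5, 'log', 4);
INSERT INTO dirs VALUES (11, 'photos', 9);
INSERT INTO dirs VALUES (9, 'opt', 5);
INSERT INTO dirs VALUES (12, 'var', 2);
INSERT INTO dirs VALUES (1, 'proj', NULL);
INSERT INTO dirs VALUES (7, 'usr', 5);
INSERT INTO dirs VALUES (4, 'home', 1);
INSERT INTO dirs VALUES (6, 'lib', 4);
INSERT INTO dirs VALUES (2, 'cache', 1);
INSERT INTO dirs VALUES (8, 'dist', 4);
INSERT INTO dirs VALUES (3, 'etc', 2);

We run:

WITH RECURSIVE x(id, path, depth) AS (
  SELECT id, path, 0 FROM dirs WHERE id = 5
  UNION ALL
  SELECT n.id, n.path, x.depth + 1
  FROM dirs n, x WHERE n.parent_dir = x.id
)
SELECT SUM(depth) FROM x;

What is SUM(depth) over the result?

Base: id=5 (log) at depth 0.
Iteration 1: rows with parent_dir in {5} -> usr (id 7, depth 1), opt (id 9, depth 1).
Iteration 2: rows with parent_dir in {7,9} -> photos (id 11, depth 2).
Iteration 3: no rows with parent_dir in {11}; recursion stops.
SUM(depth) = 0 + 1 + 1 + 2 = 4.

4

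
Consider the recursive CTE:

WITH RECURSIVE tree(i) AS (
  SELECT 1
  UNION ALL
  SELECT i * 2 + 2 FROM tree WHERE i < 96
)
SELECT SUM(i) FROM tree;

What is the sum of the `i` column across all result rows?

367

Base: i=1.
Iteration 1: 1 < 96 holds -> i = 1 * 2 + 2 = 4.
Iteration 2: 4 < 96 holds -> i = 4 * 2 + 2 = 10.
Iteration 3: 10 < 96 holds -> i = 10 * 2 + 2 = 22.
Iteration 4: 22 < 96 holds -> i = 22 * 2 + 2 = 46.
Iteration 5: 46 < 96 holds -> i = 46 * 2 + 2 = 94.
Iteration 6: 94 < 96 holds -> i = 94 * 2 + 2 = 190.
Iteration 7: 190 < 96 fails; recursion stops.
SUM(i) = 1 + 4 + 10 + 22 + 46 + 94 + 190 = 367.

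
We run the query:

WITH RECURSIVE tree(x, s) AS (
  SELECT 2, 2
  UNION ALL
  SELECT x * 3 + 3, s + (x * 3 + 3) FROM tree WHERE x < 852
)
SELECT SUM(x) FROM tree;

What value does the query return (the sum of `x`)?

Base: x=2, s=2.
Iteration 1: 2 < 852 holds -> x = 2 * 3 + 3 = 9, s = 2 + 9 = 11.
Iteration 2: 9 < 852 holds -> x = 9 * 3 + 3 = 30, s = 11 + 30 = 41.
Iteration 3: 30 < 852 holds -> x = 30 * 3 + 3 = 93, s = 41 + 93 = 134.
Iteration 4: 93 < 852 holds -> x = 93 * 3 + 3 = 282, s = 134 + 282 = 416.
Iteration 5: 282 < 852 holds -> x = 282 * 3 + 3 = 849, s = 416 + 849 = 1265.
Iteration 6: 849 < 852 holds -> x = 849 * 3 + 3 = 2550, s = 1265 + 2550 = 3815.
Iteration 7: 2550 < 852 fails; recursion stops.
SUM(x) = 2 + 9 + 30 + 93 + 282 + 849 + 2550 = 3815.

3815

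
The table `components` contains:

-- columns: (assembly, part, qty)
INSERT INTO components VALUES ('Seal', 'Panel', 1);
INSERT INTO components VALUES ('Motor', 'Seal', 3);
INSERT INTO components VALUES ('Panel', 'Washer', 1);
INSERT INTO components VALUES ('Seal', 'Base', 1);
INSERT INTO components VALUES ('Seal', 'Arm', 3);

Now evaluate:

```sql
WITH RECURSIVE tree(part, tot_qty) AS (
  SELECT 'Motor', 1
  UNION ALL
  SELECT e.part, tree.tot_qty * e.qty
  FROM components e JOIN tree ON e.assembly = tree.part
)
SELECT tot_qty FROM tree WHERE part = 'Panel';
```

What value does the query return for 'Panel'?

3

Base: (Motor, tot_qty=1).
Iteration 1: components of {Motor} -> Seal = 1*3 = 3.
Iteration 2: components of {Seal} -> Arm = 3*3 = 9, Base = 3*1 = 3, Panel = 3*1 = 3.
Iteration 3: components of {Arm,Base,Panel} -> Washer = 3*1 = 3.
Iteration 4: no further components; recursion stops.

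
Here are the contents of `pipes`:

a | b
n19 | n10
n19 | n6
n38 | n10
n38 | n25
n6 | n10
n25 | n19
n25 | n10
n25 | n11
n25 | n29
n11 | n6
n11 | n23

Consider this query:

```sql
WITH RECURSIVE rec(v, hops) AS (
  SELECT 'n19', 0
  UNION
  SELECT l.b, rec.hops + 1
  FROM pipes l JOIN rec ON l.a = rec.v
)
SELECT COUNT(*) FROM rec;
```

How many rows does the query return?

Base: (n19, hops=0).
Iteration 1: edges from {n19} -> (n10, hops=1), (n6, hops=1).
Iteration 2: edges from {n10,n6} -> (n10, hops=2).
Iteration 3: no outgoing edges from {n10}; recursion stops.
Total rows emitted: 4.

4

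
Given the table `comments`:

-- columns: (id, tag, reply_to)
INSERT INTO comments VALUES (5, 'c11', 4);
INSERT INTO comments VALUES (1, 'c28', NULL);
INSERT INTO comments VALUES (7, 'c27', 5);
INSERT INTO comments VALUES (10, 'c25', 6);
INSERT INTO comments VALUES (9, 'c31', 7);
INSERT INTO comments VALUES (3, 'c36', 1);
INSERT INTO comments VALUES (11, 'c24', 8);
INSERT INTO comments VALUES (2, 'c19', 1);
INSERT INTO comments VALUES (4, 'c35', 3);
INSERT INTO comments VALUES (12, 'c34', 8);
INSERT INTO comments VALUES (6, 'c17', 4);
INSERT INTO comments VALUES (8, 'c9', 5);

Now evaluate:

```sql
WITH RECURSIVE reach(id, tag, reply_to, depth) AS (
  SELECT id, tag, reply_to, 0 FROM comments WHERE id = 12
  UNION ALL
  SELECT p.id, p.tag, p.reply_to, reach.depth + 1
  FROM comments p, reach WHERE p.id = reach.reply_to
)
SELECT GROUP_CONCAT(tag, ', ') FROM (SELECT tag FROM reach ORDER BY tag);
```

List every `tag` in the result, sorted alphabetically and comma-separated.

Base: id=12 (c34), reply_to=8, depth 0.
Iteration 1: join on id=8 -> c9 (id 8, reply_to=5, depth 1).
Iteration 2: join on id=5 -> c11 (id 5, reply_to=4, depth 2).
Iteration 3: join on id=4 -> c35 (id 4, reply_to=3, depth 3).
Iteration 4: join on id=3 -> c36 (id 3, reply_to=1, depth 4).
Iteration 5: join on id=1 -> c28 (id 1, reply_to=NULL, depth 5).
Iteration 6: reply_to is NULL; no match; recursion stops.

c11, c28, c34, c35, c36, c9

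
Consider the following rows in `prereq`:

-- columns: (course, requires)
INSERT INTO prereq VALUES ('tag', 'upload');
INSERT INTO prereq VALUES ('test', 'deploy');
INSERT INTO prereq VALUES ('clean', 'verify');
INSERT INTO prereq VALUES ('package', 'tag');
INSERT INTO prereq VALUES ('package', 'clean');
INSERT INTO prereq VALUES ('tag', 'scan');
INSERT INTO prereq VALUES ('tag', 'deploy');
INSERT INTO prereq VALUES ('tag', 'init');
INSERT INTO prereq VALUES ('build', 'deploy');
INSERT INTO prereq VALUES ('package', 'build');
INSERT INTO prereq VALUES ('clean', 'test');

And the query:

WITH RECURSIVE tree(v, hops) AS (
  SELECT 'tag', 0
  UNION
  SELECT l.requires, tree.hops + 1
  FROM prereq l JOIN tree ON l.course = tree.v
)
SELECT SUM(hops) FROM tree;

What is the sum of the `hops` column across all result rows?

Base: (tag, hops=0).
Iteration 1: edges from {tag} -> (deploy, hops=1), (init, hops=1), (scan, hops=1), (upload, hops=1).
Iteration 2: no outgoing edges from {deploy,init,scan,upload}; recursion stops.
SUM(hops) = 0 + 1 + 1 + 1 + 1 = 4.

4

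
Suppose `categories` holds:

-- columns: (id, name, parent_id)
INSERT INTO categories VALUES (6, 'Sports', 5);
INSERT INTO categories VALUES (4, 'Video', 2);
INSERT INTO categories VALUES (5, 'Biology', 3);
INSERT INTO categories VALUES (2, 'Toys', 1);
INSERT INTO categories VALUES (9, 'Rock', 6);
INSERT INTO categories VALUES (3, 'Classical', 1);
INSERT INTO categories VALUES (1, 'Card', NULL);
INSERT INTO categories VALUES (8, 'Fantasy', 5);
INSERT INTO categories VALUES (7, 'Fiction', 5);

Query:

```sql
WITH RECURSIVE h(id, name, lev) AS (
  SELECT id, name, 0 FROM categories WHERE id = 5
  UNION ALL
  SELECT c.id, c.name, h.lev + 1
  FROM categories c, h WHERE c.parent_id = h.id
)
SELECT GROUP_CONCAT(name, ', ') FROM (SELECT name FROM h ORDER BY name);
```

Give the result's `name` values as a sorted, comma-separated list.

Base: id=5 (Biology) at lev 0.
Iteration 1: rows with parent_id in {5} -> Sports (id 6, lev 1), Fiction (id 7, lev 1), Fantasy (id 8, lev 1).
Iteration 2: rows with parent_id in {6,7,8} -> Rock (id 9, lev 2).
Iteration 3: no rows with parent_id in {9}; recursion stops.

Biology, Fantasy, Fiction, Rock, Sports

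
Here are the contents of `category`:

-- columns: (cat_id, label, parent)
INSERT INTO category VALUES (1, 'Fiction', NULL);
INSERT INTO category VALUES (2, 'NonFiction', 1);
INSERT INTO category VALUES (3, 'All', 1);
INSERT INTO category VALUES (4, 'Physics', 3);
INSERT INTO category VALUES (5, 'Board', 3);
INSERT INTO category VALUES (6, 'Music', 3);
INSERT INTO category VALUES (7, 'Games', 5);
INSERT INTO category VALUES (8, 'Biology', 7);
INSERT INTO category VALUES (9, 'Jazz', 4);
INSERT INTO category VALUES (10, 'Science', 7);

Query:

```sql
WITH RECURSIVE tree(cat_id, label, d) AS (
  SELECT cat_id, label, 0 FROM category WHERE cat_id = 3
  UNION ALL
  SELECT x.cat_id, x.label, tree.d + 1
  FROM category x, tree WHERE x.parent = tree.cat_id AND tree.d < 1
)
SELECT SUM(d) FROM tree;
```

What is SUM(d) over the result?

Base: cat_id=3 (All) at d 0.
Iteration 1: rows with parent in {3} -> Physics (id 4, d 1), Board (id 5, d 1), Music (id 6, d 1).
Iteration 2: d < 1 fails for all current rows; recursion stops.
SUM(d) = 0 + 1 + 1 + 1 = 3.

3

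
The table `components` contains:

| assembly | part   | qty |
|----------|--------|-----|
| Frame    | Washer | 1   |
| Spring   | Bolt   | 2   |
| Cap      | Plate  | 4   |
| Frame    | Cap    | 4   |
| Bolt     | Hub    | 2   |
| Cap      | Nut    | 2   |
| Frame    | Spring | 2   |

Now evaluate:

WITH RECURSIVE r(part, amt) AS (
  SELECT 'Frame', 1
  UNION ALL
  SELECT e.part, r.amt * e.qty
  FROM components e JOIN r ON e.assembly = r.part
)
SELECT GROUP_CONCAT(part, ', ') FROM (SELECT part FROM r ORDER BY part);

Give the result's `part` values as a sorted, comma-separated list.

Bolt, Cap, Frame, Hub, Nut, Plate, Spring, Washer

Base: (Frame, amt=1).
Iteration 1: components of {Frame} -> Cap = 1*4 = 4, Spring = 1*2 = 2, Washer = 1*1 = 1.
Iteration 2: components of {Cap,Spring,Washer} -> Bolt = 2*2 = 4, Nut = 4*2 = 8, Plate = 4*4 = 16.
Iteration 3: components of {Bolt,Nut,Plate} -> Hub = 4*2 = 8.
Iteration 4: no further components; recursion stops.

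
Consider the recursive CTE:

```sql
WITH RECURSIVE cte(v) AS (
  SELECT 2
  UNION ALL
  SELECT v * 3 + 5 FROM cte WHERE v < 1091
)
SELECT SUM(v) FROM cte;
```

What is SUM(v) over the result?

1623

Base: v=2.
Iteration 1: 2 < 1091 holds -> v = 2 * 3 + 5 = 11.
Iteration 2: 11 < 1091 holds -> v = 11 * 3 + 5 = 38.
Iteration 3: 38 < 1091 holds -> v = 38 * 3 + 5 = 119.
Iteration 4: 119 < 1091 holds -> v = 119 * 3 + 5 = 362.
Iteration 5: 362 < 1091 holds -> v = 362 * 3 + 5 = 1091.
Iteration 6: 1091 < 1091 fails; recursion stops.
SUM(v) = 2 + 11 + 38 + 119 + 362 + 1091 = 1623.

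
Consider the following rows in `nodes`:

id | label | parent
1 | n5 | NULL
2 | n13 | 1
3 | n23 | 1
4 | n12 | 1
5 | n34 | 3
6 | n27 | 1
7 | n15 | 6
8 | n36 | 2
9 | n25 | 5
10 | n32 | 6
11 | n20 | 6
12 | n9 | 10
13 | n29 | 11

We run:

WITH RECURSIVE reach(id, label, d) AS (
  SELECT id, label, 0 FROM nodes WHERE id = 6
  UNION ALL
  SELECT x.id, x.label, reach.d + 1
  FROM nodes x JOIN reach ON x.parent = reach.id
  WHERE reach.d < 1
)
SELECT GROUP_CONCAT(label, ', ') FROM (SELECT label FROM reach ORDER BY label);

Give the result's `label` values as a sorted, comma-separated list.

n15, n20, n27, n32

Base: id=6 (n27) at d 0.
Iteration 1: rows with parent in {6} -> n15 (id 7, d 1), n32 (id 10, d 1), n20 (id 11, d 1).
Iteration 2: d < 1 fails for all current rows; recursion stops.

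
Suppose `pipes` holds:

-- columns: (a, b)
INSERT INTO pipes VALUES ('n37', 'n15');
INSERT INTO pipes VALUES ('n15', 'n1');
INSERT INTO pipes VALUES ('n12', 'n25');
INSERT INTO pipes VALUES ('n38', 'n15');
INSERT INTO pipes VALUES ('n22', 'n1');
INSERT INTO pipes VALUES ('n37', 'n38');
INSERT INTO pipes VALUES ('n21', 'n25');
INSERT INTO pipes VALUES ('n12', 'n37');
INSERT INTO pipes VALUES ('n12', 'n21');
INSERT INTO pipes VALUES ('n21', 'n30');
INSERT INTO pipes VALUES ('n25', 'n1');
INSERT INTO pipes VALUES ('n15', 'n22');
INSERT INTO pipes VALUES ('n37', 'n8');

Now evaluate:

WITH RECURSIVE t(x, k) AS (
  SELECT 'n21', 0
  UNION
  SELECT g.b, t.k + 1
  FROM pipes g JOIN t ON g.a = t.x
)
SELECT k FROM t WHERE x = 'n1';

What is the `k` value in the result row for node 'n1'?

2

Base: (n21, k=0).
Iteration 1: edges from {n21} -> (n25, k=1), (n30, k=1).
Iteration 2: edges from {n25,n30} -> (n1, k=2).
Iteration 3: no outgoing edges from {n1}; recursion stops.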